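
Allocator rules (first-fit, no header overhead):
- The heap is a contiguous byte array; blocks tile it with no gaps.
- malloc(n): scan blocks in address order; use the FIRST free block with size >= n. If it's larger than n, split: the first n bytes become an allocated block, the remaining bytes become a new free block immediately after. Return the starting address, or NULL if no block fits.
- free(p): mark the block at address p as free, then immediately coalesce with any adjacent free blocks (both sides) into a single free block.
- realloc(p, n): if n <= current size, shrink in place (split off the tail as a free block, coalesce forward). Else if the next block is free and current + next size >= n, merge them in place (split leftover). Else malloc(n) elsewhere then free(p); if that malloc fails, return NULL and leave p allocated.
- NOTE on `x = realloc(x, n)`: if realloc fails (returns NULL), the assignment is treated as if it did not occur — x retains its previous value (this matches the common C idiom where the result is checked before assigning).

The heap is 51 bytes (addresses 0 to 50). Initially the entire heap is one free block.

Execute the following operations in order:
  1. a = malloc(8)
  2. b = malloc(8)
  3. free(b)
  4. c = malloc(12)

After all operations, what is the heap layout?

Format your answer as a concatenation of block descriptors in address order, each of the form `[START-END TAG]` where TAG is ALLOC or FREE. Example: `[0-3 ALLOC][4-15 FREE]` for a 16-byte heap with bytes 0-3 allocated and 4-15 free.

Answer: [0-7 ALLOC][8-19 ALLOC][20-50 FREE]

Derivation:
Op 1: a = malloc(8) -> a = 0; heap: [0-7 ALLOC][8-50 FREE]
Op 2: b = malloc(8) -> b = 8; heap: [0-7 ALLOC][8-15 ALLOC][16-50 FREE]
Op 3: free(b) -> (freed b); heap: [0-7 ALLOC][8-50 FREE]
Op 4: c = malloc(12) -> c = 8; heap: [0-7 ALLOC][8-19 ALLOC][20-50 FREE]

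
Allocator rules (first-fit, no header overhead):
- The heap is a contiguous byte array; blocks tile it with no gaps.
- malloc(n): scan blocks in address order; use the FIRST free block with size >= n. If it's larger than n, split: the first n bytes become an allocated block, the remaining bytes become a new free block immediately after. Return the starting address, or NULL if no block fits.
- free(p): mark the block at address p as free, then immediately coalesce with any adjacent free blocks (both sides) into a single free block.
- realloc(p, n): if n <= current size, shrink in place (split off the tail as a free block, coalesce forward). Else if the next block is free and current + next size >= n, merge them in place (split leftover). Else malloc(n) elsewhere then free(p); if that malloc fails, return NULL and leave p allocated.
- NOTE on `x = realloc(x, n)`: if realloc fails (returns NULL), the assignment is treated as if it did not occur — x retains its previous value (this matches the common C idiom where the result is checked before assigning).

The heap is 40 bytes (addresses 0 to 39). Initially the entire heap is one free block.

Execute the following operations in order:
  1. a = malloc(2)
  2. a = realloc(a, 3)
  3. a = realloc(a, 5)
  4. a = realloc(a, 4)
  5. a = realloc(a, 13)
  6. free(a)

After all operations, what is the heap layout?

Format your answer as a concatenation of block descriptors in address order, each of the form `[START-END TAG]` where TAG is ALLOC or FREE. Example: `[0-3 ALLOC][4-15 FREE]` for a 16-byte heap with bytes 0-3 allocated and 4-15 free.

Answer: [0-39 FREE]

Derivation:
Op 1: a = malloc(2) -> a = 0; heap: [0-1 ALLOC][2-39 FREE]
Op 2: a = realloc(a, 3) -> a = 0; heap: [0-2 ALLOC][3-39 FREE]
Op 3: a = realloc(a, 5) -> a = 0; heap: [0-4 ALLOC][5-39 FREE]
Op 4: a = realloc(a, 4) -> a = 0; heap: [0-3 ALLOC][4-39 FREE]
Op 5: a = realloc(a, 13) -> a = 0; heap: [0-12 ALLOC][13-39 FREE]
Op 6: free(a) -> (freed a); heap: [0-39 FREE]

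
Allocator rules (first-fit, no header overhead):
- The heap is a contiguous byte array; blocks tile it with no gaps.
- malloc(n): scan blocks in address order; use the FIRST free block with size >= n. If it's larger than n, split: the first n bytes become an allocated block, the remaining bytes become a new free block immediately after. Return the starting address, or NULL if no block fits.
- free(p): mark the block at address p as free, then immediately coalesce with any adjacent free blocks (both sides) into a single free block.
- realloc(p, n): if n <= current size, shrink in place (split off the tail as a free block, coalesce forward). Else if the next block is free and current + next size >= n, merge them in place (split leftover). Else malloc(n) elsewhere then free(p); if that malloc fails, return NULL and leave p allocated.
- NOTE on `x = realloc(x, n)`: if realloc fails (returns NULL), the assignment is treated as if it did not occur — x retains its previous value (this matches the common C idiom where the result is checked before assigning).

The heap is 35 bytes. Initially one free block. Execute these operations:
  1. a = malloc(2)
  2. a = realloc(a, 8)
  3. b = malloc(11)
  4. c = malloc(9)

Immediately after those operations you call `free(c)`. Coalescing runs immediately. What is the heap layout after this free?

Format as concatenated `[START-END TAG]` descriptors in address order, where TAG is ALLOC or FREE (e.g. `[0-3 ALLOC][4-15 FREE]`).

Answer: [0-7 ALLOC][8-18 ALLOC][19-34 FREE]

Derivation:
Op 1: a = malloc(2) -> a = 0; heap: [0-1 ALLOC][2-34 FREE]
Op 2: a = realloc(a, 8) -> a = 0; heap: [0-7 ALLOC][8-34 FREE]
Op 3: b = malloc(11) -> b = 8; heap: [0-7 ALLOC][8-18 ALLOC][19-34 FREE]
Op 4: c = malloc(9) -> c = 19; heap: [0-7 ALLOC][8-18 ALLOC][19-27 ALLOC][28-34 FREE]
free(c): c = 19 -> block [19-27 ALLOC]; mark free, coalesce with adjacent free neighbors -> [0-7 ALLOC][8-18 ALLOC][19-34 FREE]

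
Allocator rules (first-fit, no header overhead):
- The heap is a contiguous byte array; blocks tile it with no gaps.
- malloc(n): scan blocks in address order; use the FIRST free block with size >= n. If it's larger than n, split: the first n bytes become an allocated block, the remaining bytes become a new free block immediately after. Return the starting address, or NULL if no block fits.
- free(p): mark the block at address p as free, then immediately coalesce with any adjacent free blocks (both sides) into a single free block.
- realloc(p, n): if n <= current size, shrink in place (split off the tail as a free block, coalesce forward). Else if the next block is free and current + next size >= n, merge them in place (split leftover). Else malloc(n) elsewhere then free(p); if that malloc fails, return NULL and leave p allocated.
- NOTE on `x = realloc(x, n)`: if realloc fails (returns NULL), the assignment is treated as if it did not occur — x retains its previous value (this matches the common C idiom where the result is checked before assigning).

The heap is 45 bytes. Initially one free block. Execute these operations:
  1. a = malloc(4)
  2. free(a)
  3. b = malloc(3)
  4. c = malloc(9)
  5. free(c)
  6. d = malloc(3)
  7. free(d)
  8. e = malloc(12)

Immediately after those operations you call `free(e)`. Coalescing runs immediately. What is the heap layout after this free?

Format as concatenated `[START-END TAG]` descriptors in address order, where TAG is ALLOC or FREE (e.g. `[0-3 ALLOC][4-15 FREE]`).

Op 1: a = malloc(4) -> a = 0; heap: [0-3 ALLOC][4-44 FREE]
Op 2: free(a) -> (freed a); heap: [0-44 FREE]
Op 3: b = malloc(3) -> b = 0; heap: [0-2 ALLOC][3-44 FREE]
Op 4: c = malloc(9) -> c = 3; heap: [0-2 ALLOC][3-11 ALLOC][12-44 FREE]
Op 5: free(c) -> (freed c); heap: [0-2 ALLOC][3-44 FREE]
Op 6: d = malloc(3) -> d = 3; heap: [0-2 ALLOC][3-5 ALLOC][6-44 FREE]
Op 7: free(d) -> (freed d); heap: [0-2 ALLOC][3-44 FREE]
Op 8: e = malloc(12) -> e = 3; heap: [0-2 ALLOC][3-14 ALLOC][15-44 FREE]
free(e): e = 3 -> block [3-14 ALLOC]; mark free, coalesce with adjacent free neighbors -> [0-2 ALLOC][3-44 FREE]

Answer: [0-2 ALLOC][3-44 FREE]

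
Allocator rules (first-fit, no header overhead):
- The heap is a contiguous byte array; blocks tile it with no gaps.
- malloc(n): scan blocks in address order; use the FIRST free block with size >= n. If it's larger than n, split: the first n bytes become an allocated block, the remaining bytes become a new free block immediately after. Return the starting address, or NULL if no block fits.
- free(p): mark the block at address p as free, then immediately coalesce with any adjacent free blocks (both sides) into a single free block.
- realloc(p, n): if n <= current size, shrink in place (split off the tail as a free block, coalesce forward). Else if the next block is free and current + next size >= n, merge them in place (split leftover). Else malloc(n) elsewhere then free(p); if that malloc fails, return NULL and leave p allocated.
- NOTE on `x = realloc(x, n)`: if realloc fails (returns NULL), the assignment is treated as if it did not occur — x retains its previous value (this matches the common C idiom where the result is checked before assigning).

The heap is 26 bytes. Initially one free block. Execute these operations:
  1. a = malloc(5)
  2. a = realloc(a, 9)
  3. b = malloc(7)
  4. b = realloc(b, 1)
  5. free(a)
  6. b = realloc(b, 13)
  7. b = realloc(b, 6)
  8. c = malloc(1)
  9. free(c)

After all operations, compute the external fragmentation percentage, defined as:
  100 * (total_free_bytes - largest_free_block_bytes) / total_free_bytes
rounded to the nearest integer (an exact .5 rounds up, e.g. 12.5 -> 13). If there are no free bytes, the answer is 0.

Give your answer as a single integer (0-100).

Answer: 45

Derivation:
Op 1: a = malloc(5) -> a = 0; heap: [0-4 ALLOC][5-25 FREE]
Op 2: a = realloc(a, 9) -> a = 0; heap: [0-8 ALLOC][9-25 FREE]
Op 3: b = malloc(7) -> b = 9; heap: [0-8 ALLOC][9-15 ALLOC][16-25 FREE]
Op 4: b = realloc(b, 1) -> b = 9; heap: [0-8 ALLOC][9-9 ALLOC][10-25 FREE]
Op 5: free(a) -> (freed a); heap: [0-8 FREE][9-9 ALLOC][10-25 FREE]
Op 6: b = realloc(b, 13) -> b = 9; heap: [0-8 FREE][9-21 ALLOC][22-25 FREE]
Op 7: b = realloc(b, 6) -> b = 9; heap: [0-8 FREE][9-14 ALLOC][15-25 FREE]
Op 8: c = malloc(1) -> c = 0; heap: [0-0 ALLOC][1-8 FREE][9-14 ALLOC][15-25 FREE]
Op 9: free(c) -> (freed c); heap: [0-8 FREE][9-14 ALLOC][15-25 FREE]
Free blocks: [9 11] total_free=20 largest=11 -> 100*(20-11)/20 = 900/20 = 45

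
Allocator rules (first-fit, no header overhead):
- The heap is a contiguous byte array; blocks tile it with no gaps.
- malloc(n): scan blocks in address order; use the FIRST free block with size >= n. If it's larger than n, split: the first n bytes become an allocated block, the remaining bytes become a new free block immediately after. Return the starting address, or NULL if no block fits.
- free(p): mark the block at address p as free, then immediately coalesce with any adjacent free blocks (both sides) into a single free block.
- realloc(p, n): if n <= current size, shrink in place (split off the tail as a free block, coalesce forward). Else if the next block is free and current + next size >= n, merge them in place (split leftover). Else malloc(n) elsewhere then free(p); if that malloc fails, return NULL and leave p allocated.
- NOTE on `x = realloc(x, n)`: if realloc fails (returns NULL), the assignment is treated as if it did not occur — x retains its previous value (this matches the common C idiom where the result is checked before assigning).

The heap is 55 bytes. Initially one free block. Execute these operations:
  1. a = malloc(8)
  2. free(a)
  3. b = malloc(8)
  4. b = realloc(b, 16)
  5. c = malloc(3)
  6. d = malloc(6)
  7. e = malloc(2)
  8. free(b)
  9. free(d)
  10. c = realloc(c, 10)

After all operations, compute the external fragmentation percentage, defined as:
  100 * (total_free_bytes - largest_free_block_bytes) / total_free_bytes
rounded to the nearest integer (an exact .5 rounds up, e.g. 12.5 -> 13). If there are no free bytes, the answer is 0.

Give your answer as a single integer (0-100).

Op 1: a = malloc(8) -> a = 0; heap: [0-7 ALLOC][8-54 FREE]
Op 2: free(a) -> (freed a); heap: [0-54 FREE]
Op 3: b = malloc(8) -> b = 0; heap: [0-7 ALLOC][8-54 FREE]
Op 4: b = realloc(b, 16) -> b = 0; heap: [0-15 ALLOC][16-54 FREE]
Op 5: c = malloc(3) -> c = 16; heap: [0-15 ALLOC][16-18 ALLOC][19-54 FREE]
Op 6: d = malloc(6) -> d = 19; heap: [0-15 ALLOC][16-18 ALLOC][19-24 ALLOC][25-54 FREE]
Op 7: e = malloc(2) -> e = 25; heap: [0-15 ALLOC][16-18 ALLOC][19-24 ALLOC][25-26 ALLOC][27-54 FREE]
Op 8: free(b) -> (freed b); heap: [0-15 FREE][16-18 ALLOC][19-24 ALLOC][25-26 ALLOC][27-54 FREE]
Op 9: free(d) -> (freed d); heap: [0-15 FREE][16-18 ALLOC][19-24 FREE][25-26 ALLOC][27-54 FREE]
Op 10: c = realloc(c, 10) -> c = 0; heap: [0-9 ALLOC][10-24 FREE][25-26 ALLOC][27-54 FREE]
Free blocks: [15 28] total_free=43 largest=28 -> 100*(43-28)/43 = 1500/43 ≈ 34.884 -> rounds to 35

Answer: 35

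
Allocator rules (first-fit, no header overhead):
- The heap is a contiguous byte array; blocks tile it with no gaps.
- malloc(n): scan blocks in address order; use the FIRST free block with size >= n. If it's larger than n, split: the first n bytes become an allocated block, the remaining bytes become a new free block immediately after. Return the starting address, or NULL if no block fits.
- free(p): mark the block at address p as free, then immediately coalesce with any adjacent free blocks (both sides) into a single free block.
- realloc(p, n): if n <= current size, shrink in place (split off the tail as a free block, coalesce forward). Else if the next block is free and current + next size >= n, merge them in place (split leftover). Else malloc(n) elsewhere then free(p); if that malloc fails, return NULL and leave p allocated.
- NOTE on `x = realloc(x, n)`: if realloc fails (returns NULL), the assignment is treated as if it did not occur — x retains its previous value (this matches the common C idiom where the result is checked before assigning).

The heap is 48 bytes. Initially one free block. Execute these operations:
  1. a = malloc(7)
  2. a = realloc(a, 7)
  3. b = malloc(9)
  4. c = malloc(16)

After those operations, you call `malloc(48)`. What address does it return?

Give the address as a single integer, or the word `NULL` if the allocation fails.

Op 1: a = malloc(7) -> a = 0; heap: [0-6 ALLOC][7-47 FREE]
Op 2: a = realloc(a, 7) -> a = 0; heap: [0-6 ALLOC][7-47 FREE]
Op 3: b = malloc(9) -> b = 7; heap: [0-6 ALLOC][7-15 ALLOC][16-47 FREE]
Op 4: c = malloc(16) -> c = 16; heap: [0-6 ALLOC][7-15 ALLOC][16-31 ALLOC][32-47 FREE]
malloc(48): first-fit scan over [0-6 ALLOC][7-15 ALLOC][16-31 ALLOC][32-47 FREE] -> NULL

Answer: NULL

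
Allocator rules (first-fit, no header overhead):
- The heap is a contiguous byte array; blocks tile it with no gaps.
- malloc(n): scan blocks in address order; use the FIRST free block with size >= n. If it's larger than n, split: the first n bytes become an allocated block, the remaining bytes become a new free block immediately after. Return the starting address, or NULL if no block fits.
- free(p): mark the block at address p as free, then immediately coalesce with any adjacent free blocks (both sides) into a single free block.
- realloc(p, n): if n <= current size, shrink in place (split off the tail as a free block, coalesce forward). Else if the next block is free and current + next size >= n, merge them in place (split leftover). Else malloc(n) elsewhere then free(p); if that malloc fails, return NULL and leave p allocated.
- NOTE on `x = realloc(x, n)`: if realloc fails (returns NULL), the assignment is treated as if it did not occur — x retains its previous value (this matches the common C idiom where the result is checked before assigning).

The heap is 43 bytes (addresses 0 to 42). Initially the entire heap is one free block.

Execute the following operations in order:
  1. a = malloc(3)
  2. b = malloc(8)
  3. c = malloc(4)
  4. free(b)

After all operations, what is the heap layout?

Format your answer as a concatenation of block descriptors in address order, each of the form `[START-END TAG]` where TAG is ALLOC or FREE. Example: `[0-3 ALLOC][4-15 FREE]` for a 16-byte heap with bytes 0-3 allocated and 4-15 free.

Op 1: a = malloc(3) -> a = 0; heap: [0-2 ALLOC][3-42 FREE]
Op 2: b = malloc(8) -> b = 3; heap: [0-2 ALLOC][3-10 ALLOC][11-42 FREE]
Op 3: c = malloc(4) -> c = 11; heap: [0-2 ALLOC][3-10 ALLOC][11-14 ALLOC][15-42 FREE]
Op 4: free(b) -> (freed b); heap: [0-2 ALLOC][3-10 FREE][11-14 ALLOC][15-42 FREE]

Answer: [0-2 ALLOC][3-10 FREE][11-14 ALLOC][15-42 FREE]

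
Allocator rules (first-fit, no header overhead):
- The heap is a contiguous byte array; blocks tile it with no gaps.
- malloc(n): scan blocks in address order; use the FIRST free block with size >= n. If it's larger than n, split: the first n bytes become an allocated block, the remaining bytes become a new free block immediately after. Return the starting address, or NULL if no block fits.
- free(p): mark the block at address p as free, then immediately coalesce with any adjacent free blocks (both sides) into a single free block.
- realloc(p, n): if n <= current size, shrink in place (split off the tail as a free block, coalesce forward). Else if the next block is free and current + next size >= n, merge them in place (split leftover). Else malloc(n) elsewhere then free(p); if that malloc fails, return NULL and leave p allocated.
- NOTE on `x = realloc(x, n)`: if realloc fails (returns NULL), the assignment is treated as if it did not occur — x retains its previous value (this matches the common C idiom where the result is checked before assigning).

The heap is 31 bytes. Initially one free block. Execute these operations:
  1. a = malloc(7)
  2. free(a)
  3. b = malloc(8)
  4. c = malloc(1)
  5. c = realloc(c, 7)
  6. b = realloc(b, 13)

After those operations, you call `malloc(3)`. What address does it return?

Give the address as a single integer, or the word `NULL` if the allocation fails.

Op 1: a = malloc(7) -> a = 0; heap: [0-6 ALLOC][7-30 FREE]
Op 2: free(a) -> (freed a); heap: [0-30 FREE]
Op 3: b = malloc(8) -> b = 0; heap: [0-7 ALLOC][8-30 FREE]
Op 4: c = malloc(1) -> c = 8; heap: [0-7 ALLOC][8-8 ALLOC][9-30 FREE]
Op 5: c = realloc(c, 7) -> c = 8; heap: [0-7 ALLOC][8-14 ALLOC][15-30 FREE]
Op 6: b = realloc(b, 13) -> b = 15; heap: [0-7 FREE][8-14 ALLOC][15-27 ALLOC][28-30 FREE]
malloc(3): first-fit scan over [0-7 FREE][8-14 ALLOC][15-27 ALLOC][28-30 FREE] -> 0

Answer: 0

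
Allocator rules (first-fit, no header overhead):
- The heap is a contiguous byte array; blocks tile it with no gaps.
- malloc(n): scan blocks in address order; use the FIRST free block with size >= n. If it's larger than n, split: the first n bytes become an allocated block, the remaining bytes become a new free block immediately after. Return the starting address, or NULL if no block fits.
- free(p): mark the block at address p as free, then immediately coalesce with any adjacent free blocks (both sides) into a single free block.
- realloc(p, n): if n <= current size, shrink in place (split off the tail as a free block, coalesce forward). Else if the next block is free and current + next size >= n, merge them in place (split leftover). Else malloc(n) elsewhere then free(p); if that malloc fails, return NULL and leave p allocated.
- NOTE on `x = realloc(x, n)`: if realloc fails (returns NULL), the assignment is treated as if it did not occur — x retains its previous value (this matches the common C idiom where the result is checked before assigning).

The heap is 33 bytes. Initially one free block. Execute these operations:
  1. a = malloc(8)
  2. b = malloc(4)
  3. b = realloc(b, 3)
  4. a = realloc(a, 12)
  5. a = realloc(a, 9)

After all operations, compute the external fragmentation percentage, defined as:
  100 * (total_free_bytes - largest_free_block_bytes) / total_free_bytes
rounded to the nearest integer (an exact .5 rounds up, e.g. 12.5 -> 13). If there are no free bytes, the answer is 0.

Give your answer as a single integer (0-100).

Answer: 38

Derivation:
Op 1: a = malloc(8) -> a = 0; heap: [0-7 ALLOC][8-32 FREE]
Op 2: b = malloc(4) -> b = 8; heap: [0-7 ALLOC][8-11 ALLOC][12-32 FREE]
Op 3: b = realloc(b, 3) -> b = 8; heap: [0-7 ALLOC][8-10 ALLOC][11-32 FREE]
Op 4: a = realloc(a, 12) -> a = 11; heap: [0-7 FREE][8-10 ALLOC][11-22 ALLOC][23-32 FREE]
Op 5: a = realloc(a, 9) -> a = 11; heap: [0-7 FREE][8-10 ALLOC][11-19 ALLOC][20-32 FREE]
Free blocks: [8 13] total_free=21 largest=13 -> 100*(21-13)/21 = 800/21 ≈ 38.095 -> rounds to 38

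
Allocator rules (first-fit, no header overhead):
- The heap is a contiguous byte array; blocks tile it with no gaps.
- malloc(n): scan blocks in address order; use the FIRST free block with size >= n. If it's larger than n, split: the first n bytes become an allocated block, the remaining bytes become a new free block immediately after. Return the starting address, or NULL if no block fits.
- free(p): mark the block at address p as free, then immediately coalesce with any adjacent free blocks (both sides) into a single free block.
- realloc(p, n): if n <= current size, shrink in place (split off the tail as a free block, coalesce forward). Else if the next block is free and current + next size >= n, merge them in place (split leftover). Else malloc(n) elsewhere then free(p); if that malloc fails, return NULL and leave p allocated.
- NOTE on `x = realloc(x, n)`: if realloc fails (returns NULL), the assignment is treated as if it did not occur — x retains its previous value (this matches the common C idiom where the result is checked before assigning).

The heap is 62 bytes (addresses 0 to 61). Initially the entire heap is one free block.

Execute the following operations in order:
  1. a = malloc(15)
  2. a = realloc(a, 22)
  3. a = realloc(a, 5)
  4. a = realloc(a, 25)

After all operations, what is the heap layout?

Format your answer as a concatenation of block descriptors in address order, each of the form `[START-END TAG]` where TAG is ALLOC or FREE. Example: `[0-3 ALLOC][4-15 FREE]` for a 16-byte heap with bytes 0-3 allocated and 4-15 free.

Op 1: a = malloc(15) -> a = 0; heap: [0-14 ALLOC][15-61 FREE]
Op 2: a = realloc(a, 22) -> a = 0; heap: [0-21 ALLOC][22-61 FREE]
Op 3: a = realloc(a, 5) -> a = 0; heap: [0-4 ALLOC][5-61 FREE]
Op 4: a = realloc(a, 25) -> a = 0; heap: [0-24 ALLOC][25-61 FREE]

Answer: [0-24 ALLOC][25-61 FREE]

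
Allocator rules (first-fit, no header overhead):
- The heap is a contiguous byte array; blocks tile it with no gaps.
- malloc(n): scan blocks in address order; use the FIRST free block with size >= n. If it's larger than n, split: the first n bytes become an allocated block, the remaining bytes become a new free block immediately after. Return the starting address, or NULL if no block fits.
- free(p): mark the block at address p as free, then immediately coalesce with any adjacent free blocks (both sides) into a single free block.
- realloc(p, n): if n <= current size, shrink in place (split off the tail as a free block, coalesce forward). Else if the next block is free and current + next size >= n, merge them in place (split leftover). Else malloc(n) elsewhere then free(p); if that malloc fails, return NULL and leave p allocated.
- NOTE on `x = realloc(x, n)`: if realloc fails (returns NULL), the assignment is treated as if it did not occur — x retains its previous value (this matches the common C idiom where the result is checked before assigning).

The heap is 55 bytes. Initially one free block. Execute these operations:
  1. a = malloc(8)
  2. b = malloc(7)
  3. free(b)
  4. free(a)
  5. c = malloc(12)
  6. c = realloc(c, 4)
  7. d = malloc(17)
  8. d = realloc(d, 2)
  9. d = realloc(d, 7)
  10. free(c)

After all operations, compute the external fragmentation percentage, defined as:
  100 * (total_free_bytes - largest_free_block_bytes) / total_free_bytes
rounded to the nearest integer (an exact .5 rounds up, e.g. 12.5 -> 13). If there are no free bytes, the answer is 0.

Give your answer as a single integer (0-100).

Op 1: a = malloc(8) -> a = 0; heap: [0-7 ALLOC][8-54 FREE]
Op 2: b = malloc(7) -> b = 8; heap: [0-7 ALLOC][8-14 ALLOC][15-54 FREE]
Op 3: free(b) -> (freed b); heap: [0-7 ALLOC][8-54 FREE]
Op 4: free(a) -> (freed a); heap: [0-54 FREE]
Op 5: c = malloc(12) -> c = 0; heap: [0-11 ALLOC][12-54 FREE]
Op 6: c = realloc(c, 4) -> c = 0; heap: [0-3 ALLOC][4-54 FREE]
Op 7: d = malloc(17) -> d = 4; heap: [0-3 ALLOC][4-20 ALLOC][21-54 FREE]
Op 8: d = realloc(d, 2) -> d = 4; heap: [0-3 ALLOC][4-5 ALLOC][6-54 FREE]
Op 9: d = realloc(d, 7) -> d = 4; heap: [0-3 ALLOC][4-10 ALLOC][11-54 FREE]
Op 10: free(c) -> (freed c); heap: [0-3 FREE][4-10 ALLOC][11-54 FREE]
Free blocks: [4 44] total_free=48 largest=44 -> 100*(48-44)/48 = 400/48 ≈ 8.333 -> rounds to 8

Answer: 8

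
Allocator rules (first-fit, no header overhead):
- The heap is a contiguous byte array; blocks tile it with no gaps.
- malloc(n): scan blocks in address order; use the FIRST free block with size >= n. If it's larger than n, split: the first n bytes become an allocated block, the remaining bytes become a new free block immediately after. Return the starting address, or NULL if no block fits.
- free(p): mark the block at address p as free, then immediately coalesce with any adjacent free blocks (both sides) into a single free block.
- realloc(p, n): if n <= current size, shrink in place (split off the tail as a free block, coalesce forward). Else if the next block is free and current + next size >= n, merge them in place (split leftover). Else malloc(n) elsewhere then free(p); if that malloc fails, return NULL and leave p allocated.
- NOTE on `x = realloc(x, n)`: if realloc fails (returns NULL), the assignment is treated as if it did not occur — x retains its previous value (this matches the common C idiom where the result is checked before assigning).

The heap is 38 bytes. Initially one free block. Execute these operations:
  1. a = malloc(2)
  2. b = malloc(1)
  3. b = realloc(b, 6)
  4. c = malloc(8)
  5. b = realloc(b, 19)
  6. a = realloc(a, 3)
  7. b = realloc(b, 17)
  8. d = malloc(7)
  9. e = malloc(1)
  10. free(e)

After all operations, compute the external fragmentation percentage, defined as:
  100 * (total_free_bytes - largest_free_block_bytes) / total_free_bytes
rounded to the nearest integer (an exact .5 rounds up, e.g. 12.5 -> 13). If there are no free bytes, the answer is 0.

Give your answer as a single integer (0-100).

Op 1: a = malloc(2) -> a = 0; heap: [0-1 ALLOC][2-37 FREE]
Op 2: b = malloc(1) -> b = 2; heap: [0-1 ALLOC][2-2 ALLOC][3-37 FREE]
Op 3: b = realloc(b, 6) -> b = 2; heap: [0-1 ALLOC][2-7 ALLOC][8-37 FREE]
Op 4: c = malloc(8) -> c = 8; heap: [0-1 ALLOC][2-7 ALLOC][8-15 ALLOC][16-37 FREE]
Op 5: b = realloc(b, 19) -> b = 16; heap: [0-1 ALLOC][2-7 FREE][8-15 ALLOC][16-34 ALLOC][35-37 FREE]
Op 6: a = realloc(a, 3) -> a = 0; heap: [0-2 ALLOC][3-7 FREE][8-15 ALLOC][16-34 ALLOC][35-37 FREE]
Op 7: b = realloc(b, 17) -> b = 16; heap: [0-2 ALLOC][3-7 FREE][8-15 ALLOC][16-32 ALLOC][33-37 FREE]
Op 8: d = malloc(7) -> d = NULL; heap: [0-2 ALLOC][3-7 FREE][8-15 ALLOC][16-32 ALLOC][33-37 FREE]
Op 9: e = malloc(1) -> e = 3; heap: [0-2 ALLOC][3-3 ALLOC][4-7 FREE][8-15 ALLOC][16-32 ALLOC][33-37 FREE]
Op 10: free(e) -> (freed e); heap: [0-2 ALLOC][3-7 FREE][8-15 ALLOC][16-32 ALLOC][33-37 FREE]
Free blocks: [5 5] total_free=10 largest=5 -> 100*(10-5)/10 = 500/10 = 50

Answer: 50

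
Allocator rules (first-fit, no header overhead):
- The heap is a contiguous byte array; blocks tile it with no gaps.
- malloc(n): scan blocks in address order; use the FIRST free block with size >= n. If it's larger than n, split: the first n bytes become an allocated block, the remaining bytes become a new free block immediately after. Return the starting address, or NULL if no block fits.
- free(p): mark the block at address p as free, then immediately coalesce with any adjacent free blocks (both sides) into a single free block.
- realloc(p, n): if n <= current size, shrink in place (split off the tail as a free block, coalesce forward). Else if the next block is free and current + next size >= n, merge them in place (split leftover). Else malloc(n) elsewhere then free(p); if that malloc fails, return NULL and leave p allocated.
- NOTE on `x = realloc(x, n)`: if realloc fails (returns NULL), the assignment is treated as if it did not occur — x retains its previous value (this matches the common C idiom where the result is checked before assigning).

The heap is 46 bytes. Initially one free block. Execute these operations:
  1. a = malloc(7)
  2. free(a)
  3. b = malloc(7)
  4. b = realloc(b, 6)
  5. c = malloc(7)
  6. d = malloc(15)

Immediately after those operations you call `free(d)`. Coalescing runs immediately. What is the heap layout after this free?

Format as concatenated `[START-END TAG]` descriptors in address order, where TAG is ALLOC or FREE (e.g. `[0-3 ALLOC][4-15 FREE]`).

Answer: [0-5 ALLOC][6-12 ALLOC][13-45 FREE]

Derivation:
Op 1: a = malloc(7) -> a = 0; heap: [0-6 ALLOC][7-45 FREE]
Op 2: free(a) -> (freed a); heap: [0-45 FREE]
Op 3: b = malloc(7) -> b = 0; heap: [0-6 ALLOC][7-45 FREE]
Op 4: b = realloc(b, 6) -> b = 0; heap: [0-5 ALLOC][6-45 FREE]
Op 5: c = malloc(7) -> c = 6; heap: [0-5 ALLOC][6-12 ALLOC][13-45 FREE]
Op 6: d = malloc(15) -> d = 13; heap: [0-5 ALLOC][6-12 ALLOC][13-27 ALLOC][28-45 FREE]
free(d): d = 13 -> block [13-27 ALLOC]; mark free, coalesce with adjacent free neighbors -> [0-5 ALLOC][6-12 ALLOC][13-45 FREE]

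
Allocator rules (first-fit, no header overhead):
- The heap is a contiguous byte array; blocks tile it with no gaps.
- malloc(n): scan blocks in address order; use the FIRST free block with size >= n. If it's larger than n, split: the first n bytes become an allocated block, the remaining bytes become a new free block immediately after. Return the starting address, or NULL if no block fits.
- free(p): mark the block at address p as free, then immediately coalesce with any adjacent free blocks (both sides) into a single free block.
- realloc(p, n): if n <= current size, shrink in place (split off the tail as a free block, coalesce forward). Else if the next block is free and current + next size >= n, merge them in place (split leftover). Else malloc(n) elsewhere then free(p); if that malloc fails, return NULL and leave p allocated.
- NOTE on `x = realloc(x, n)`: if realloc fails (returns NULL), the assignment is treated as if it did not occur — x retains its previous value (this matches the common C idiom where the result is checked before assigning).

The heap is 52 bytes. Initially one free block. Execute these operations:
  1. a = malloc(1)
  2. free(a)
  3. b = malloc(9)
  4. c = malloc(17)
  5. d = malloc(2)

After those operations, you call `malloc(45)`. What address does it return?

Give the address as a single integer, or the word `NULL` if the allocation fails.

Op 1: a = malloc(1) -> a = 0; heap: [0-0 ALLOC][1-51 FREE]
Op 2: free(a) -> (freed a); heap: [0-51 FREE]
Op 3: b = malloc(9) -> b = 0; heap: [0-8 ALLOC][9-51 FREE]
Op 4: c = malloc(17) -> c = 9; heap: [0-8 ALLOC][9-25 ALLOC][26-51 FREE]
Op 5: d = malloc(2) -> d = 26; heap: [0-8 ALLOC][9-25 ALLOC][26-27 ALLOC][28-51 FREE]
malloc(45): first-fit scan over [0-8 ALLOC][9-25 ALLOC][26-27 ALLOC][28-51 FREE] -> NULL

Answer: NULL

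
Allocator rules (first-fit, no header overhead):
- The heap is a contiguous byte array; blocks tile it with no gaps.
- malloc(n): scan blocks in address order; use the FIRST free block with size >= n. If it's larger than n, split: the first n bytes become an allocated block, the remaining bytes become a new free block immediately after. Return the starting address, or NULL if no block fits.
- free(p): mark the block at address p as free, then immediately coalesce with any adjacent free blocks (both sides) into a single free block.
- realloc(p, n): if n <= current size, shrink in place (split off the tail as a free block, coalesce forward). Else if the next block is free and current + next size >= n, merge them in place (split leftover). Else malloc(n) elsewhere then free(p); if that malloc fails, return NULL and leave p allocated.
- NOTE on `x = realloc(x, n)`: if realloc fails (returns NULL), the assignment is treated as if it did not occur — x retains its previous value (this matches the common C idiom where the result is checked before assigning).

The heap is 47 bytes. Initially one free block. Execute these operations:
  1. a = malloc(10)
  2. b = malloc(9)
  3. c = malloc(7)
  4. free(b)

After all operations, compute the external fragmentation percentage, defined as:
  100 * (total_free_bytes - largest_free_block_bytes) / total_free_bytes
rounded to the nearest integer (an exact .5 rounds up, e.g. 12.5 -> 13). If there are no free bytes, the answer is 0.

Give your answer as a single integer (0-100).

Op 1: a = malloc(10) -> a = 0; heap: [0-9 ALLOC][10-46 FREE]
Op 2: b = malloc(9) -> b = 10; heap: [0-9 ALLOC][10-18 ALLOC][19-46 FREE]
Op 3: c = malloc(7) -> c = 19; heap: [0-9 ALLOC][10-18 ALLOC][19-25 ALLOC][26-46 FREE]
Op 4: free(b) -> (freed b); heap: [0-9 ALLOC][10-18 FREE][19-25 ALLOC][26-46 FREE]
Free blocks: [9 21] total_free=30 largest=21 -> 100*(30-21)/30 = 900/30 = 30

Answer: 30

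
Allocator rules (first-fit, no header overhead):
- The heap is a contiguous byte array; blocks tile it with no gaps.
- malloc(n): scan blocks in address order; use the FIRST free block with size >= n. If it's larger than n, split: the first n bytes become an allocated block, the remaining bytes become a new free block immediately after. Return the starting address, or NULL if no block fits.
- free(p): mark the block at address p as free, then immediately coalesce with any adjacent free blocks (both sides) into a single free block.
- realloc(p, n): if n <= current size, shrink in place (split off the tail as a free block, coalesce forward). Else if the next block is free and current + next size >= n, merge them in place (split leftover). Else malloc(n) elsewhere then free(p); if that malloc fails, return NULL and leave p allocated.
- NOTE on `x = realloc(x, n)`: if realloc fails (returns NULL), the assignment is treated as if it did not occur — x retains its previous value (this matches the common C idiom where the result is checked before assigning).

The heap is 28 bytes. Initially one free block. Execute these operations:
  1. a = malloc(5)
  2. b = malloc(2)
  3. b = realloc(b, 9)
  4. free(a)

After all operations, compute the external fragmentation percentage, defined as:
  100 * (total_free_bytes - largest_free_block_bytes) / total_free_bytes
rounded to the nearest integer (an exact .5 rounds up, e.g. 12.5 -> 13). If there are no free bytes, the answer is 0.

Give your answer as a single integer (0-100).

Answer: 26

Derivation:
Op 1: a = malloc(5) -> a = 0; heap: [0-4 ALLOC][5-27 FREE]
Op 2: b = malloc(2) -> b = 5; heap: [0-4 ALLOC][5-6 ALLOC][7-27 FREE]
Op 3: b = realloc(b, 9) -> b = 5; heap: [0-4 ALLOC][5-13 ALLOC][14-27 FREE]
Op 4: free(a) -> (freed a); heap: [0-4 FREE][5-13 ALLOC][14-27 FREE]
Free blocks: [5 14] total_free=19 largest=14 -> 100*(19-14)/19 = 500/19 ≈ 26.316 -> rounds to 26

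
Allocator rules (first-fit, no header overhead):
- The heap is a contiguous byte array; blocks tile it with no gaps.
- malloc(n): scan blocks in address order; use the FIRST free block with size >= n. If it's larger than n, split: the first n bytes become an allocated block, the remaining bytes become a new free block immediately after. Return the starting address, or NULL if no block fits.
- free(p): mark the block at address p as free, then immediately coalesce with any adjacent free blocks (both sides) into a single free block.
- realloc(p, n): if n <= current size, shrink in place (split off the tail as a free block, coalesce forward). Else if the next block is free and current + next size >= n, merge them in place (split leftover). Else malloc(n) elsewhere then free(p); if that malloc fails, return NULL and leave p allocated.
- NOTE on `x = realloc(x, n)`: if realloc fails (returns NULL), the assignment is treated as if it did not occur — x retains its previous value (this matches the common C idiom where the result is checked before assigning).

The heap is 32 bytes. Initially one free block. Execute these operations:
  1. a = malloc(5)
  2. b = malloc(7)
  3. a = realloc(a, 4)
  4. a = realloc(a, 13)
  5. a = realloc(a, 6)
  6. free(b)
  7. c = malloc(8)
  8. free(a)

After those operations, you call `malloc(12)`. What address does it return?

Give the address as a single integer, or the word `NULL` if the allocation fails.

Op 1: a = malloc(5) -> a = 0; heap: [0-4 ALLOC][5-31 FREE]
Op 2: b = malloc(7) -> b = 5; heap: [0-4 ALLOC][5-11 ALLOC][12-31 FREE]
Op 3: a = realloc(a, 4) -> a = 0; heap: [0-3 ALLOC][4-4 FREE][5-11 ALLOC][12-31 FREE]
Op 4: a = realloc(a, 13) -> a = 12; heap: [0-4 FREE][5-11 ALLOC][12-24 ALLOC][25-31 FREE]
Op 5: a = realloc(a, 6) -> a = 12; heap: [0-4 FREE][5-11 ALLOC][12-17 ALLOC][18-31 FREE]
Op 6: free(b) -> (freed b); heap: [0-11 FREE][12-17 ALLOC][18-31 FREE]
Op 7: c = malloc(8) -> c = 0; heap: [0-7 ALLOC][8-11 FREE][12-17 ALLOC][18-31 FREE]
Op 8: free(a) -> (freed a); heap: [0-7 ALLOC][8-31 FREE]
malloc(12): first-fit scan over [0-7 ALLOC][8-31 FREE] -> 8

Answer: 8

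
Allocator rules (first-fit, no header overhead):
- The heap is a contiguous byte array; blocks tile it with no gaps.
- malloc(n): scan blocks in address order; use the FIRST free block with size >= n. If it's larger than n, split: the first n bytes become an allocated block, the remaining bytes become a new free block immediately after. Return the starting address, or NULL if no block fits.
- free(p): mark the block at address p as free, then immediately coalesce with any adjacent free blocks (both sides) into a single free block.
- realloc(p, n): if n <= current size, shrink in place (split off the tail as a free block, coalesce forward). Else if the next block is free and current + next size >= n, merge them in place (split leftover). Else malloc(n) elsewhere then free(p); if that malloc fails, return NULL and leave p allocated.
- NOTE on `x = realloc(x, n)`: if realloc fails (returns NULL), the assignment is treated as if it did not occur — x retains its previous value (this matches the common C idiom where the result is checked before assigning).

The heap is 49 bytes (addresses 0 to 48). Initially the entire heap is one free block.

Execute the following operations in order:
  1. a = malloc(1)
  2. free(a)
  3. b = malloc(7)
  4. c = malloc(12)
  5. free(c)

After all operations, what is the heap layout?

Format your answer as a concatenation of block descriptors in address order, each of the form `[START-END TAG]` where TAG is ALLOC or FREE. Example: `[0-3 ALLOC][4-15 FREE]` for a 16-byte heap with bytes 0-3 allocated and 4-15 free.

Answer: [0-6 ALLOC][7-48 FREE]

Derivation:
Op 1: a = malloc(1) -> a = 0; heap: [0-0 ALLOC][1-48 FREE]
Op 2: free(a) -> (freed a); heap: [0-48 FREE]
Op 3: b = malloc(7) -> b = 0; heap: [0-6 ALLOC][7-48 FREE]
Op 4: c = malloc(12) -> c = 7; heap: [0-6 ALLOC][7-18 ALLOC][19-48 FREE]
Op 5: free(c) -> (freed c); heap: [0-6 ALLOC][7-48 FREE]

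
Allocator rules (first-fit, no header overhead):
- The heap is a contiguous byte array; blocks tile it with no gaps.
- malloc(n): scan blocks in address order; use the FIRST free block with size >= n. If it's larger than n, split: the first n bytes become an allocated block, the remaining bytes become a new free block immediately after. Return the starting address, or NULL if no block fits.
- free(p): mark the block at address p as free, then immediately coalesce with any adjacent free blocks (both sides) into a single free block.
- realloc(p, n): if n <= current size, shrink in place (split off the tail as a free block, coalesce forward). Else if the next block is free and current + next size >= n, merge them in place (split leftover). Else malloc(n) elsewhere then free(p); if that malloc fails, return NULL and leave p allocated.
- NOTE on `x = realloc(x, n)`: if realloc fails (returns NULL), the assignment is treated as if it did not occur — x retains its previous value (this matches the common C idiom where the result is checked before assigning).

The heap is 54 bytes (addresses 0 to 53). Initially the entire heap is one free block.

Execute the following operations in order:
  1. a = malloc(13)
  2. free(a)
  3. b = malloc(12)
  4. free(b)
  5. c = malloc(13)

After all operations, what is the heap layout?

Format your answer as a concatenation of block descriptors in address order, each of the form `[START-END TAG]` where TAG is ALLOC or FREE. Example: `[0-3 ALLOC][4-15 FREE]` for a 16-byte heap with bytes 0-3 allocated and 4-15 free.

Answer: [0-12 ALLOC][13-53 FREE]

Derivation:
Op 1: a = malloc(13) -> a = 0; heap: [0-12 ALLOC][13-53 FREE]
Op 2: free(a) -> (freed a); heap: [0-53 FREE]
Op 3: b = malloc(12) -> b = 0; heap: [0-11 ALLOC][12-53 FREE]
Op 4: free(b) -> (freed b); heap: [0-53 FREE]
Op 5: c = malloc(13) -> c = 0; heap: [0-12 ALLOC][13-53 FREE]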